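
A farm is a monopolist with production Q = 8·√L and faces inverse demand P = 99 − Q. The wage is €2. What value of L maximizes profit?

Marginal revenue from the inverse demand is MR = 99 − 2Q.
The marginal product is MP_L = 4·L^(-1/2).
A monopolist hires until marginal revenue product equals the wage: MR·MP_L = w.
At L, Q = 8·√L. Substituting and solving: (99 − 16·√L)·4·L^(-1/2) = 2 gives L = 36.

L* = 36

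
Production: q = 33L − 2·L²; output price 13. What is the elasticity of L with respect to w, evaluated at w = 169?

ε = -0.65

From P·MP_L = w with MP_L = 33 − 4L, labor demand is L(w) = (33 − w/13)/4.
dL/dw = −1/(52) = -1/52.
At w = 169, L = 5, so ε = (dL/dw)·(w/L) = (-1/52)·(169/5) = -0.65.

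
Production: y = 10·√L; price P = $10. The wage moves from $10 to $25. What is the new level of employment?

L* = 4

From P·MP_L = w with MP_L = 5·L^(-1/2), the labor demand is L(w) = (50/w)^(2).
At w = 10: L = 25. At w = 25: L = 4.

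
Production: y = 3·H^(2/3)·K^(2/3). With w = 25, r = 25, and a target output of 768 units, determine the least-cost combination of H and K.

Cost minimization requires the marginal rate of technical substitution to equal the input-price ratio: MP_H/MP_K = w/r.
Here MP_H/MP_K = (2/3)·(K/H)/(2/3) = (K/H). Setting this equal to 25/25 = 1 gives K = H.
Substituting into y = 768: 3·H^(2/3)·(H)^(2/3) = 768.
Solving, H = 64 and K = 64.

H* = 64, K* = 64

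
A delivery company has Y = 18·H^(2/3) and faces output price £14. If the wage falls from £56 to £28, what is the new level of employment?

H* = 216

From P·MP_H = w with MP_H = 12·H^(-1/3), the labor demand is H(w) = (168/w)^(3).
At w = 56: H = 27. At w = 28: H = 216.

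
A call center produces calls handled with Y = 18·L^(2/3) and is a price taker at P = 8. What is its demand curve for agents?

MP_L = (2/3)·18·L^(-1/3) = 12·L^(-1/3).
Setting P·MP_L = w: 96·L^(-1/3) = w.
Solving for L: L^(-1/3) = w/96, so L = (96/w)^(3).

L(w) = 884736/w³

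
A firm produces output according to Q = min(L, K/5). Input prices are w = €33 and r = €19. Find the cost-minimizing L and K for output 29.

With a fixed-proportions technology, the cost-minimizing bundle uses no slack in either input: L = K/5 = Q.
So L = 29 and K = 5·29 = 145.

L* = 29, K* = 145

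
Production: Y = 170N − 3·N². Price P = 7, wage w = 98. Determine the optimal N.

N* = 26

The marginal product of N is MP_N = 170 − 6N.
A price-taking firm hires until the value of the marginal product equals the wage: P·MP_N = w, so 7·(170 − 6N) = 98.
Then 170 − 6N = 14, giving N = 26.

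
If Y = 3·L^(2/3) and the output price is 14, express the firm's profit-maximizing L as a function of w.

L(w) = 21952/w³

MP_L = (2/3)·3·L^(-1/3) = 2·L^(-1/3).
Setting P·MP_L = w: 28·L^(-1/3) = w.
Solving for L: L^(-1/3) = w/28, so L = (28/w)^(3).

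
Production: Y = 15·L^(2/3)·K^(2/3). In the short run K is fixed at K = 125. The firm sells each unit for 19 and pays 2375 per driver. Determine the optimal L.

With K = 125, MP_L = (2/3)·15·L^(-1/3)·125^(2/3) = 250·L^(-1/3).
Profit maximization for a price taker requires P·MP_L = w: 19·250·L^(-1/3) = 2375.
So L^(-1/3) = 0.5, which gives L = 8.

L* = 8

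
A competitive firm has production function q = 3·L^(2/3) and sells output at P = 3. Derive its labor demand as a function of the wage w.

MP_L = (2/3)·3·L^(-1/3) = 2·L^(-1/3).
Setting P·MP_L = w: 6·L^(-1/3) = w.
Solving for L: L^(-1/3) = w/6, so L = (6/w)^(3).

L(w) = 216/w³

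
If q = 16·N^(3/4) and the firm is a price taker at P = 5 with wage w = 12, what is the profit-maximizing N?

MP_N = (3/4)·16·N^(-1/4) = 12·N^(-1/4).
Profit maximization for a price taker requires P·MP_N = w: 5·12·N^(-1/4) = 12.
So N^(-1/4) = 0.2, which gives N = 625.

N* = 625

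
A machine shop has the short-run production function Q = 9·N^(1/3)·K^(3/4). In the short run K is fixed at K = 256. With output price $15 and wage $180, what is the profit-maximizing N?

N* = 64

With K = 256, MP_N = (1/3)·9·N^(-2/3)·256^(3/4) = 192·N^(-2/3).
Profit maximization for a price taker requires P·MP_N = w: 15·192·N^(-2/3) = 180.
So N^(-2/3) = 0.0625, which gives N = 64.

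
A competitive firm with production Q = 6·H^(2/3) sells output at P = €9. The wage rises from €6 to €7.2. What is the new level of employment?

From P·MP_H = w with MP_H = 4·H^(-1/3), the labor demand is H(w) = (36/w)^(3).
At w = 6: H = 216. At w = 7.2: H = 125.

H* = 125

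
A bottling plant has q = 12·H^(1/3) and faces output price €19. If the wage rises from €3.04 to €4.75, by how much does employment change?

ΔH = -61

From P·MP_H = w with MP_H = 4·H^(-2/3), the labor demand is H(w) = (76/w)^(3/2).
At w = 3.04: H = 125. At w = 4.75: H = 64.
ΔH = 64 − 125 = -61.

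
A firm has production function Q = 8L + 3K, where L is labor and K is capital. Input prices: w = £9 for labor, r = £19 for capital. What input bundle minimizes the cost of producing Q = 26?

L* = 3.25, K* = 0

The inputs are perfect substitutes, so the firm uses whichever has the lower cost per unit of output.
Cost per unit of output via L is w/8 = 1.125; via K it is r/3 = 19/3. L is cheaper.
Producing Q = 26 with L alone: L = 3.25, K = 0.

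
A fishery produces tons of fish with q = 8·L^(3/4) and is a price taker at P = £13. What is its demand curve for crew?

L(w) = (78/w)^(4)

MP_L = (3/4)·8·L^(-1/4) = 6·L^(-1/4).
Setting P·MP_L = w: 78·L^(-1/4) = w.
Solving for L: L^(-1/4) = w/78, so L = (78/w)^(4).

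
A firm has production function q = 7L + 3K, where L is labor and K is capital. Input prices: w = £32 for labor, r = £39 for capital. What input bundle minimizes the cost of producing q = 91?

L* = 13, K* = 0

The inputs are perfect substitutes, so the firm uses whichever has the lower cost per unit of output.
Cost per unit of output via L is w/7 = 32/7; via K it is r/3 = 13. L is cheaper.
Producing q = 91 with L alone: L = 13, K = 0.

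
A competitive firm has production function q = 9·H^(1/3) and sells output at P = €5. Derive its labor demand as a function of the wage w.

MP_H = (1/3)·9·H^(-2/3) = 3·H^(-2/3).
Setting P·MP_H = w: 15·H^(-2/3) = w.
Solving for H: H^(-2/3) = w/15, so H = (15/w)^(3/2).

H(w) = (15/w)^(3/2)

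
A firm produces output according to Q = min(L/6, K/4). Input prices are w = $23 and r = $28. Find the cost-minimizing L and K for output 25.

With a fixed-proportions technology, the cost-minimizing bundle uses no slack in either input: L/6 = K/4 = Q.
So L = 6·25 = 150 and K = 4·25 = 100.

L* = 150, K* = 100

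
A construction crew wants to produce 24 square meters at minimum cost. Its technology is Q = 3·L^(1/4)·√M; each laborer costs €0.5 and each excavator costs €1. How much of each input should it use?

Cost minimization requires the marginal rate of technical substitution to equal the input-price ratio: MP_L/MP_M = w/r.
Here MP_L/MP_M = (1/4)·(M/L)/(1/2) = 0.5·(M/L). Setting this equal to 0.5/1 = 0.5 gives M = L.
Substituting into Q = 24: 3·L^(1/4)·(L)^(1/2) = 24.
Solving, L = 16 and M = 16.

L* = 16, M* = 16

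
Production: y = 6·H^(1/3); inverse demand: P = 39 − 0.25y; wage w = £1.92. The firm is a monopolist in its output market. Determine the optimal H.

H* = 125

Marginal revenue from the inverse demand is MR = 39 − 0.5y.
The marginal product is MP_H = 2·H^(-2/3).
A monopolist hires until marginal revenue product equals the wage: MR·MP_H = w.
At H, y = 6·H^(1/3). Substituting and solving: (39 − 3·H^(1/3))·2·H^(-2/3) = 1.92 gives H = 125.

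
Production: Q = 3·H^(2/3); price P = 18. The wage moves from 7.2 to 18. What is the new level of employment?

From P·MP_H = w with MP_H = 2·H^(-1/3), the labor demand is H(w) = (36/w)^(3).
At w = 7.2: H = 125. At w = 18: H = 8.

H* = 8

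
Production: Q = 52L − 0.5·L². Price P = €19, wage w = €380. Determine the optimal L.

L* = 32

The marginal product of L is MP_L = 52 − L.
A price-taking firm hires until the value of the marginal product equals the wage: P·MP_L = w, so 19·(52 − L) = 380.
Then 52 − L = 20, giving L = 32.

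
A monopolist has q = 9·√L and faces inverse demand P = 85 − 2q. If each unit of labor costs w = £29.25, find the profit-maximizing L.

L* = 4

Marginal revenue from the inverse demand is MR = 85 − 4q.
The marginal product is MP_L = 4.5·L^(-1/2).
A monopolist hires until marginal revenue product equals the wage: MR·MP_L = w.
At L, q = 9·√L. Substituting and solving: (85 − 36·√L)·4.5·L^(-1/2) = 29.25 gives L = 4.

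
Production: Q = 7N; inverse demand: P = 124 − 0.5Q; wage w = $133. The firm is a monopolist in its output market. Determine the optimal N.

N* = 15

Marginal revenue from the inverse demand is MR = 124 − Q.
The marginal product is MP_N = 7.
A monopolist hires until marginal revenue product equals the wage: MR·MP_N = w.
(124 − 7N)·7 = 133, so N = 15.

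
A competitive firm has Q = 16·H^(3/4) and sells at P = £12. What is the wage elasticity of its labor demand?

MP_H = (3/4)·16·H^(-1/4), so P·MP_H = w gives 144·H^(-1/4) = w.
Solving, H(w) = (144/w)^(4). This is a constant-elasticity form: H ∝ w^(−4), so ε = −4.

ε = -4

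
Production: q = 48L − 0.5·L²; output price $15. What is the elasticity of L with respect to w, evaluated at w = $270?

From P·MP_L = w with MP_L = 48 − L, labor demand is L(w) = 48 − w/15.
dL/dw = −1/(15) = -1/15.
At w = 270, L = 30, so ε = (dL/dw)·(w/L) = (-1/15)·(270/30) = -0.6.

ε = -0.6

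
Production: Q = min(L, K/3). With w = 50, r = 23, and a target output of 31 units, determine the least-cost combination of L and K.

L* = 31, K* = 93

With a fixed-proportions technology, the cost-minimizing bundle uses no slack in either input: L = K/3 = Q.
So L = 31 and K = 3·31 = 93.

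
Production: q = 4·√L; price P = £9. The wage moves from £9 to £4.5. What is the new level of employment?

From P·MP_L = w with MP_L = 2·L^(-1/2), the labor demand is L(w) = (18/w)^(2).
At w = 9: L = 4. At w = 4.5: L = 16.

L* = 16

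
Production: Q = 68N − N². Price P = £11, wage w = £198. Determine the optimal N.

The marginal product of N is MP_N = 68 − 2N.
A price-taking firm hires until the value of the marginal product equals the wage: P·MP_N = w, so 11·(68 − 2N) = 198.
Then 68 − 2N = 18, giving N = 25.

N* = 25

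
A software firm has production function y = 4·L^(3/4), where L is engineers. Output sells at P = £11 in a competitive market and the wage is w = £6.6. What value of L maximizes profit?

MP_L = (3/4)·4·L^(-1/4) = 3·L^(-1/4).
Profit maximization for a price taker requires P·MP_L = w: 11·3·L^(-1/4) = 6.6.
So L^(-1/4) = 0.2, which gives L = 625.

L* = 625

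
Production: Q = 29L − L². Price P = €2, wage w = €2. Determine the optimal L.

The marginal product of L is MP_L = 29 − 2L.
A price-taking firm hires until the value of the marginal product equals the wage: P·MP_L = w, so 2·(29 − 2L) = 2.
Then 29 − 2L = 1, giving L = 14.

L* = 14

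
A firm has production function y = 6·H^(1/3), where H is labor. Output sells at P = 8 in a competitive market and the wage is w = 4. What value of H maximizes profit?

H* = 8

MP_H = (1/3)·6·H^(-2/3) = 2·H^(-2/3).
Profit maximization for a price taker requires P·MP_H = w: 8·2·H^(-2/3) = 4.
So H^(-2/3) = 0.25, which gives H = 8.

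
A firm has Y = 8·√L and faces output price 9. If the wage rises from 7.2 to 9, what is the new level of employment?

From P·MP_L = w with MP_L = 4·L^(-1/2), the labor demand is L(w) = (36/w)^(2).
At w = 7.2: L = 25. At w = 9: L = 16.

L* = 16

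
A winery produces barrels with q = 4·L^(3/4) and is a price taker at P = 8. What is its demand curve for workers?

L(w) = 331776/w^(4)

MP_L = (3/4)·4·L^(-1/4) = 3·L^(-1/4).
Setting P·MP_L = w: 24·L^(-1/4) = w.
Solving for L: L^(-1/4) = w/24, so L = (24/w)^(4).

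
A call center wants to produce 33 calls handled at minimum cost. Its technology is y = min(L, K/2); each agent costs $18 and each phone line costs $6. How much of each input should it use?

With a fixed-proportions technology, the cost-minimizing bundle uses no slack in either input: L = K/2 = y.
So L = 33 and K = 2·33 = 66.

L* = 33, K* = 66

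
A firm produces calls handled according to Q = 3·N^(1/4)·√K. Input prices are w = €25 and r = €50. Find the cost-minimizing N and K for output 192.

N* = 256, K* = 256

Cost minimization requires the marginal rate of technical substitution to equal the input-price ratio: MP_N/MP_K = w/r.
Here MP_N/MP_K = (1/4)·(K/N)/(1/2) = 0.5·(K/N). Setting this equal to 25/50 = 0.5 gives K = N.
Substituting into Q = 192: 3·N^(1/4)·(N)^(1/2) = 192.
Solving, N = 256 and K = 256.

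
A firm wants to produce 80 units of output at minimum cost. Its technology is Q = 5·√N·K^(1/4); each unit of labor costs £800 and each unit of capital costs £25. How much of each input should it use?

Cost minimization requires the marginal rate of technical substitution to equal the input-price ratio: MP_N/MP_K = w/r.
Here MP_N/MP_K = (1/2)·(K/N)/(1/4) = 2·(K/N). Setting this equal to 800/25 = 32 gives K = 16N.
Substituting into Q = 80: 5·N^(1/2)·(16N)^(1/4) = 80.
Solving, N = 16 and K = 256.

N* = 16, K* = 256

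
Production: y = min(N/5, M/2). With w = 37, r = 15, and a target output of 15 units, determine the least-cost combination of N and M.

N* = 75, M* = 30

With a fixed-proportions technology, the cost-minimizing bundle uses no slack in either input: N/5 = M/2 = y.
So N = 5·15 = 75 and M = 2·15 = 30.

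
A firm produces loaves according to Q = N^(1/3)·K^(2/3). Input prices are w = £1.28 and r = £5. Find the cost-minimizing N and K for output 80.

N* = 125, K* = 64

Cost minimization requires the marginal rate of technical substitution to equal the input-price ratio: MP_N/MP_K = w/r.
Here MP_N/MP_K = (1/3)·(K/N)/(2/3) = 0.5·(K/N). Setting this equal to 1.28/5 = 0.256 gives K = 0.512N.
Substituting into Q = 80: N^(1/3)·(0.512N)^(2/3) = 80.
Solving, N = 125 and K = 64.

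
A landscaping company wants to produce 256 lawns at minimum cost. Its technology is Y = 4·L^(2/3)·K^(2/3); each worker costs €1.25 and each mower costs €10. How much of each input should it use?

L* = 64, K* = 8

Cost minimization requires the marginal rate of technical substitution to equal the input-price ratio: MP_L/MP_K = w/r.
Here MP_L/MP_K = (2/3)·(K/L)/(2/3) = (K/L). Setting this equal to 1.25/10 = 0.125 gives K = 0.125L.
Substituting into Y = 256: 4·L^(2/3)·(0.125L)^(2/3) = 256.
Solving, L = 64 and K = 8.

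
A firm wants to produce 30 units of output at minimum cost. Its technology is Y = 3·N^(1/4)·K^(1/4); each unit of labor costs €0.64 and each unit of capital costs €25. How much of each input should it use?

Cost minimization requires the marginal rate of technical substitution to equal the input-price ratio: MP_N/MP_K = w/r.
Here MP_N/MP_K = (1/4)·(K/N)/(1/4) = (K/N). Setting this equal to 0.64/25 = 0.0256 gives K = 0.0256N.
Substituting into Y = 30: 3·N^(1/4)·(0.0256N)^(1/4) = 30.
Solving, N = 625 and K = 16.

N* = 625, K* = 16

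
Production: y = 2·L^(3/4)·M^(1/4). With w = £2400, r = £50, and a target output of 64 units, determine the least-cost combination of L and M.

L* = 16, M* = 256

Cost minimization requires the marginal rate of technical substitution to equal the input-price ratio: MP_L/MP_M = w/r.
Here MP_L/MP_M = (3/4)·(M/L)/(1/4) = 3·(M/L). Setting this equal to 2400/50 = 48 gives M = 16L.
Substituting into y = 64: 2·L^(3/4)·(16L)^(1/4) = 64.
Solving, L = 16 and M = 256.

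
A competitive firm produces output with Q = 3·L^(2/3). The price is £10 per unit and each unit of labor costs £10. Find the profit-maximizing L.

MP_L = (2/3)·3·L^(-1/3) = 2·L^(-1/3).
Profit maximization for a price taker requires P·MP_L = w: 10·2·L^(-1/3) = 10.
So L^(-1/3) = 0.5, which gives L = 8.

L* = 8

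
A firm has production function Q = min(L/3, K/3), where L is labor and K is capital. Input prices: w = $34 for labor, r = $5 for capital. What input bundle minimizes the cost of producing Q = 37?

With a fixed-proportions technology, the cost-minimizing bundle uses no slack in either input: L/3 = K/3 = Q.
So L = 3·37 = 111 and K = 3·37 = 111.

L* = 111, K* = 111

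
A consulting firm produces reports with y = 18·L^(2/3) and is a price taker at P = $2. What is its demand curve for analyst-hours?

L(w) = 13824/w³

MP_L = (2/3)·18·L^(-1/3) = 12·L^(-1/3).
Setting P·MP_L = w: 24·L^(-1/3) = w.
Solving for L: L^(-1/3) = w/24, so L = (24/w)^(3).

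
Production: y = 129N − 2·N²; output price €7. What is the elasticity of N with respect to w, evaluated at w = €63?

From P·MP_N = w with MP_N = 129 − 4N, labor demand is N(w) = (129 − w/7)/4.
dN/dw = −1/(28) = -1/28.
At w = 63, N = 30, so ε = (dN/dw)·(w/N) = (-1/28)·(63/30) = -0.075.

ε = -0.075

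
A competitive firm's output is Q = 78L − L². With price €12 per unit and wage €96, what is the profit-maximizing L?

L* = 35

The marginal product of L is MP_L = 78 − 2L.
A price-taking firm hires until the value of the marginal product equals the wage: P·MP_L = w, so 12·(78 − 2L) = 96.
Then 78 − 2L = 8, giving L = 35.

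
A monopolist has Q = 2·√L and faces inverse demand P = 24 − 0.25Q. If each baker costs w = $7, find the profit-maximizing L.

L* = 9

Marginal revenue from the inverse demand is MR = 24 − 0.5Q.
The marginal product is MP_L = L^(-1/2).
A monopolist hires until marginal revenue product equals the wage: MR·MP_L = w.
At L, Q = 2·√L. Substituting and solving: (24 − √L)·L^(-1/2) = 7 gives L = 9.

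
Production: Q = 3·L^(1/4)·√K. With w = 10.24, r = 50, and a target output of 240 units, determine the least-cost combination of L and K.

Cost minimization requires the marginal rate of technical substitution to equal the input-price ratio: MP_L/MP_K = w/r.
Here MP_L/MP_K = (1/4)·(K/L)/(1/2) = 0.5·(K/L). Setting this equal to 10.24/50 = 0.2048 gives K = 0.4096L.
Substituting into Q = 240: 3·L^(1/4)·(0.4096L)^(1/2) = 240.
Solving, L = 625 and K = 256.

L* = 625, K* = 256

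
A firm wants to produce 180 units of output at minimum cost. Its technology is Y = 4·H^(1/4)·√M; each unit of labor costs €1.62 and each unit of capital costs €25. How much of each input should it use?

Cost minimization requires the marginal rate of technical substitution to equal the input-price ratio: MP_H/MP_M = w/r.
Here MP_H/MP_M = (1/4)·(M/H)/(1/2) = 0.5·(M/H). Setting this equal to 1.62/25 = 0.0648 gives M = 0.1296H.
Substituting into Y = 180: 4·H^(1/4)·(0.1296H)^(1/2) = 180.
Solving, H = 625 and M = 81.

H* = 625, M* = 81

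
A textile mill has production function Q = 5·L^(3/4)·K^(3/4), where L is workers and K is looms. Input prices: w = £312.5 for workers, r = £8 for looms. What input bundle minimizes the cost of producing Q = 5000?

L* = 16, K* = 625

Cost minimization requires the marginal rate of technical substitution to equal the input-price ratio: MP_L/MP_K = w/r.
Here MP_L/MP_K = (3/4)·(K/L)/(3/4) = (K/L). Setting this equal to 312.5/8 = 39.0625 gives K = 39.0625L.
Substituting into Q = 5000: 5·L^(3/4)·(39.0625L)^(3/4) = 5000.
Solving, L = 16 and K = 625.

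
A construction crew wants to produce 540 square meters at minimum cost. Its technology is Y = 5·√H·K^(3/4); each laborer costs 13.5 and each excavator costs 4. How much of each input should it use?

Cost minimization requires the marginal rate of technical substitution to equal the input-price ratio: MP_H/MP_K = w/r.
Here MP_H/MP_K = (1/2)·(K/H)/(3/4) = (2/3)·(K/H). Setting this equal to 13.5/4 = 3.375 gives K = 5.0625H.
Substituting into Y = 540: 5·H^(1/2)·(5.0625H)^(3/4) = 540.
Solving, H = 16 and K = 81.

H* = 16, K* = 81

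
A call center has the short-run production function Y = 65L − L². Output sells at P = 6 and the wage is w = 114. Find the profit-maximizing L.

The marginal product of L is MP_L = 65 − 2L.
A price-taking firm hires until the value of the marginal product equals the wage: P·MP_L = w, so 6·(65 − 2L) = 114.
Then 65 − 2L = 19, giving L = 23.

L* = 23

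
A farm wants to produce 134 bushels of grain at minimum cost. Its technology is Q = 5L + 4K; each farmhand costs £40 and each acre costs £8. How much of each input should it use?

The inputs are perfect substitutes, so the firm uses whichever has the lower cost per unit of output.
Cost per unit of output via L is w/5 = 8; via K it is r/4 = 2. K is cheaper.
Producing Q = 134 with K alone: L = 0, K = 33.5.

L* = 0, K* = 33.5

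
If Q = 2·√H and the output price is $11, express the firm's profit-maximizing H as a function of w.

MP_H = (1/2)·2·H^(-1/2) = H^(-1/2).
Setting P·MP_H = w: 11·H^(-1/2) = w.
Solving for H: H^(-1/2) = w/11, so H = (11/w)^(2).

H(w) = 121/w²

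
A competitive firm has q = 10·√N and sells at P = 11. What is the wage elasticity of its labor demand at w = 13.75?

ε = -2

MP_N = (1/2)·10·N^(-1/2), so P·MP_N = w gives 55·N^(-1/2) = w.
Solving, N(w) = (55/w)^(2). This is a constant-elasticity form: N ∝ w^(−2), so ε = −2.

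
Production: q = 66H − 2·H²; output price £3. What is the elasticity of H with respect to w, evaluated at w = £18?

From P·MP_H = w with MP_H = 66 − 4H, labor demand is H(w) = (66 − w/3)/4.
dH/dw = −1/(12) = -1/12.
At w = 18, H = 15, so ε = (dH/dw)·(w/H) = (-1/12)·(18/15) = -0.1.

ε = -0.1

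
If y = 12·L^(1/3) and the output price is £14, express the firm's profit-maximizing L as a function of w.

MP_L = (1/3)·12·L^(-2/3) = 4·L^(-2/3).
Setting P·MP_L = w: 56·L^(-2/3) = w.
Solving for L: L^(-2/3) = w/56, so L = (56/w)^(3/2).

L(w) = (56/w)^(3/2)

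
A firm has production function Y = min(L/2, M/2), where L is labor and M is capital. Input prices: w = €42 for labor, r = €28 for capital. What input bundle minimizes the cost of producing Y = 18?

L* = 36, M* = 36

With a fixed-proportions technology, the cost-minimizing bundle uses no slack in either input: L/2 = M/2 = Y.
So L = 2·18 = 36 and M = 2·18 = 36.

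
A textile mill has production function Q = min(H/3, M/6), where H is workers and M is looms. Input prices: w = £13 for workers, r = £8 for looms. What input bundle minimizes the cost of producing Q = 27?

H* = 81, M* = 162

With a fixed-proportions technology, the cost-minimizing bundle uses no slack in either input: H/3 = M/6 = Q.
So H = 3·27 = 81 and M = 6·27 = 162.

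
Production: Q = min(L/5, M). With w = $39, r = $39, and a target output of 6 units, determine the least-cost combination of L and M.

With a fixed-proportions technology, the cost-minimizing bundle uses no slack in either input: L/5 = M = Q.
So L = 5·6 = 30 and M = 6.

L* = 30, M* = 6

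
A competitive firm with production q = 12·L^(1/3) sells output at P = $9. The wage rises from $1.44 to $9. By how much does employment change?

ΔL = -117

From P·MP_L = w with MP_L = 4·L^(-2/3), the labor demand is L(w) = (36/w)^(3/2).
At w = 1.44: L = 125. At w = 9: L = 8.
ΔL = 8 − 125 = -117.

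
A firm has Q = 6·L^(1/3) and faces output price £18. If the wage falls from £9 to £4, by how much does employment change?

ΔL = 19

From P·MP_L = w with MP_L = 2·L^(-2/3), the labor demand is L(w) = (36/w)^(3/2).
At w = 9: L = 8. At w = 4: L = 27.
ΔL = 27 − 8 = 19.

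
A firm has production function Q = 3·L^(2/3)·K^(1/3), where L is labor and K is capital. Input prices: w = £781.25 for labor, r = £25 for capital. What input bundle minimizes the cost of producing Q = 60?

L* = 8, K* = 125

Cost minimization requires the marginal rate of technical substitution to equal the input-price ratio: MP_L/MP_K = w/r.
Here MP_L/MP_K = (2/3)·(K/L)/(1/3) = 2·(K/L). Setting this equal to 781.25/25 = 31.25 gives K = 15.625L.
Substituting into Q = 60: 3·L^(2/3)·(15.625L)^(1/3) = 60.
Solving, L = 8 and K = 125.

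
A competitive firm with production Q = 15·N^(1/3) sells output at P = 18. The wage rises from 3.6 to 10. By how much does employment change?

ΔN = -98

From P·MP_N = w with MP_N = 5·N^(-2/3), the labor demand is N(w) = (90/w)^(3/2).
At w = 3.6: N = 125. At w = 10: N = 27.
ΔN = 27 − 125 = -98.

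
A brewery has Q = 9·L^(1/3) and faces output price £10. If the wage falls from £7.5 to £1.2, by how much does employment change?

ΔL = 117

From P·MP_L = w with MP_L = 3·L^(-2/3), the labor demand is L(w) = (30/w)^(3/2).
At w = 7.5: L = 8. At w = 1.2: L = 125.
ΔL = 125 − 8 = 117.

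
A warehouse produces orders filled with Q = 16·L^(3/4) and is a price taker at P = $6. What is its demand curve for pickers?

L(w) = (72/w)^(4)

MP_L = (3/4)·16·L^(-1/4) = 12·L^(-1/4).
Setting P·MP_L = w: 72·L^(-1/4) = w.
Solving for L: L^(-1/4) = w/72, so L = (72/w)^(4).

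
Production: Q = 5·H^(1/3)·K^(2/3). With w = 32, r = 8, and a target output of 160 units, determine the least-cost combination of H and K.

Cost minimization requires the marginal rate of technical substitution to equal the input-price ratio: MP_H/MP_K = w/r.
Here MP_H/MP_K = (1/3)·(K/H)/(2/3) = 0.5·(K/H). Setting this equal to 32/8 = 4 gives K = 8H.
Substituting into Q = 160: 5·H^(1/3)·(8H)^(2/3) = 160.
Solving, H = 8 and K = 64.

H* = 8, K* = 64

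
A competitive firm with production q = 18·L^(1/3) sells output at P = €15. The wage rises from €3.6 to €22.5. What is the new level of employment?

L* = 8

From P·MP_L = w with MP_L = 6·L^(-2/3), the labor demand is L(w) = (90/w)^(3/2).
At w = 3.6: L = 125. At w = 22.5: L = 8.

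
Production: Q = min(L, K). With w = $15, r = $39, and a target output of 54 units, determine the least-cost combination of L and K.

With a fixed-proportions technology, the cost-minimizing bundle uses no slack in either input: L = K = Q.
So L = 54 and K = 54.

L* = 54, K* = 54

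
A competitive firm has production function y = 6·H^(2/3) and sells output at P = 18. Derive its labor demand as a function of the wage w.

H(w) = 373248/w³

MP_H = (2/3)·6·H^(-1/3) = 4·H^(-1/3).
Setting P·MP_H = w: 72·H^(-1/3) = w.
Solving for H: H^(-1/3) = w/72, so H = (72/w)^(3).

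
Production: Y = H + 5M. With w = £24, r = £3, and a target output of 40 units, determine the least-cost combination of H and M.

H* = 0, M* = 8

The inputs are perfect substitutes, so the firm uses whichever has the lower cost per unit of output.
Cost per unit of output via H is 24; via M it is 0.6. M is cheaper.
Producing Y = 40 with M alone: H = 0, M = 8.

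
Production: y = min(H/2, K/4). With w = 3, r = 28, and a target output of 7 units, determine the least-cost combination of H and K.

With a fixed-proportions technology, the cost-minimizing bundle uses no slack in either input: H/2 = K/4 = y.
So H = 2·7 = 14 and K = 4·7 = 28.

H* = 14, K* = 28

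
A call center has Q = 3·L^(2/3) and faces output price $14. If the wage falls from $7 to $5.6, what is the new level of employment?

L* = 125

From P·MP_L = w with MP_L = 2·L^(-1/3), the labor demand is L(w) = (28/w)^(3).
At w = 7: L = 64. At w = 5.6: L = 125.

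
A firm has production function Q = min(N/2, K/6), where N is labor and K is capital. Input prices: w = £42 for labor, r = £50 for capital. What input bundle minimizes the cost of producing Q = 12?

N* = 24, K* = 72

With a fixed-proportions technology, the cost-minimizing bundle uses no slack in either input: N/2 = K/6 = Q.
So N = 2·12 = 24 and K = 6·12 = 72.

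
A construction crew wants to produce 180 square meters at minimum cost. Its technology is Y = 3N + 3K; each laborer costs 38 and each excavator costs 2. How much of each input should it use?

N* = 0, K* = 60

The inputs are perfect substitutes, so the firm uses whichever has the lower cost per unit of output.
Cost per unit of output via N is w/3 = 38/3; via K it is r/3 = 2/3. K is cheaper.
Producing Y = 180 with K alone: N = 0, K = 60.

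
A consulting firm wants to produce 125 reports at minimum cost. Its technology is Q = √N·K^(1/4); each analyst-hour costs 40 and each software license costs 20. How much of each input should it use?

Cost minimization requires the marginal rate of technical substitution to equal the input-price ratio: MP_N/MP_K = w/r.
Here MP_N/MP_K = (1/2)·(K/N)/(1/4) = 2·(K/N). Setting this equal to 40/20 = 2 gives K = N.
Substituting into Q = 125: N^(1/2)·(N)^(1/4) = 125.
Solving, N = 625 and K = 625.

N* = 625, K* = 625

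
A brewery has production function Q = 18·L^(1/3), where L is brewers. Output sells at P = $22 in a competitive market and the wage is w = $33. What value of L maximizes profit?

L* = 8

MP_L = (1/3)·18·L^(-2/3) = 6·L^(-2/3).
Profit maximization for a price taker requires P·MP_L = w: 22·6·L^(-2/3) = 33.
So L^(-2/3) = 0.25, which gives L = 8.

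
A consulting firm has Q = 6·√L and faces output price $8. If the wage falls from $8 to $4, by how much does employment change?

ΔL = 27

From P·MP_L = w with MP_L = 3·L^(-1/2), the labor demand is L(w) = (24/w)^(2).
At w = 8: L = 9. At w = 4: L = 36.
ΔL = 36 − 9 = 27.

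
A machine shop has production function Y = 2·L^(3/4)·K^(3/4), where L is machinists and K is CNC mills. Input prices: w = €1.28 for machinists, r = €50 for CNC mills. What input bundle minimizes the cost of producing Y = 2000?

Cost minimization requires the marginal rate of technical substitution to equal the input-price ratio: MP_L/MP_K = w/r.
Here MP_L/MP_K = (3/4)·(K/L)/(3/4) = (K/L). Setting this equal to 1.28/50 = 0.0256 gives K = 0.0256L.
Substituting into Y = 2000: 2·L^(3/4)·(0.0256L)^(3/4) = 2000.
Solving, L = 625 and K = 16.

L* = 625, K* = 16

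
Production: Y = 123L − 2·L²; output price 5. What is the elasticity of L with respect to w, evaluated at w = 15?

ε = -0.025

From P·MP_L = w with MP_L = 123 − 4L, labor demand is L(w) = (123 − w/5)/4.
dL/dw = −1/(20) = -0.05.
At w = 15, L = 30, so ε = (dL/dw)·(w/L) = (-0.05)·(15/30) = -0.025.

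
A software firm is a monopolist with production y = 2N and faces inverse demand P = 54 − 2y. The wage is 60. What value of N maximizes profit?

N* = 3

Marginal revenue from the inverse demand is MR = 54 − 4y.
The marginal product is MP_N = 2.
A monopolist hires until marginal revenue product equals the wage: MR·MP_N = w.
(54 − 8N)·2 = 60, so N = 3.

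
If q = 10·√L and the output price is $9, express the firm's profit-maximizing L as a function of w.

MP_L = (1/2)·10·L^(-1/2) = 5·L^(-1/2).
Setting P·MP_L = w: 45·L^(-1/2) = w.
Solving for L: L^(-1/2) = w/45, so L = (45/w)^(2).

L(w) = 2025/w²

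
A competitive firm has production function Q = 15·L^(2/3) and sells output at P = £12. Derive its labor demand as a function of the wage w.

L(w) = 1728000/w³

MP_L = (2/3)·15·L^(-1/3) = 10·L^(-1/3).
Setting P·MP_L = w: 120·L^(-1/3) = w.
Solving for L: L^(-1/3) = w/120, so L = (120/w)^(3).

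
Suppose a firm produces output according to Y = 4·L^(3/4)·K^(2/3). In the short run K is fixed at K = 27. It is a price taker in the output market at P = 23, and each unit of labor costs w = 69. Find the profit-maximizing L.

With K = 27, MP_L = (3/4)·4·L^(-1/4)·27^(2/3) = 27·L^(-1/4).
Profit maximization for a price taker requires P·MP_L = w: 23·27·L^(-1/4) = 69.
So L^(-1/4) = 1/9, which gives L = 6561.

L* = 6561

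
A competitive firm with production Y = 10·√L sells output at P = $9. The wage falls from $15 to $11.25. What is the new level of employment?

L* = 16

From P·MP_L = w with MP_L = 5·L^(-1/2), the labor demand is L(w) = (45/w)^(2).
At w = 15: L = 9. At w = 11.25: L = 16.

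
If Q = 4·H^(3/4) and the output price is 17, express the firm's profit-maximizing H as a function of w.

MP_H = (3/4)·4·H^(-1/4) = 3·H^(-1/4).
Setting P·MP_H = w: 51·H^(-1/4) = w.
Solving for H: H^(-1/4) = w/51, so H = (51/w)^(4).

H(w) = 6765201/w^(4)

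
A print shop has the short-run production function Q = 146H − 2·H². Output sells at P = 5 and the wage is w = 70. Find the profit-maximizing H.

The marginal product of H is MP_H = 146 − 4H.
A price-taking firm hires until the value of the marginal product equals the wage: P·MP_H = w, so 5·(146 − 4H) = 70.
Then 146 − 4H = 14, giving H = 33.

H* = 33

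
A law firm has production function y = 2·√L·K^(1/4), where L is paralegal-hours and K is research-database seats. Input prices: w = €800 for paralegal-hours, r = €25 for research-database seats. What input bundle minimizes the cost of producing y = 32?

Cost minimization requires the marginal rate of technical substitution to equal the input-price ratio: MP_L/MP_K = w/r.
Here MP_L/MP_K = (1/2)·(K/L)/(1/4) = 2·(K/L). Setting this equal to 800/25 = 32 gives K = 16L.
Substituting into y = 32: 2·L^(1/2)·(16L)^(1/4) = 32.
Solving, L = 16 and K = 256.

L* = 16, K* = 256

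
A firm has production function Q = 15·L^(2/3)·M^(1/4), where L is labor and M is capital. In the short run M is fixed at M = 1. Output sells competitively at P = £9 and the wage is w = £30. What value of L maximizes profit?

With M = 1, MP_L = (2/3)·15·L^(-1/3)·1^(1/4) = 10·L^(-1/3).
Profit maximization for a price taker requires P·MP_L = w: 9·10·L^(-1/3) = 30.
So L^(-1/3) = 1/3, which gives L = 27.

L* = 27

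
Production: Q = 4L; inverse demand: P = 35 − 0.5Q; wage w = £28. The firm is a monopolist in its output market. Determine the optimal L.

Marginal revenue from the inverse demand is MR = 35 − Q.
The marginal product is MP_L = 4.
A monopolist hires until marginal revenue product equals the wage: MR·MP_L = w.
(35 − 4L)·4 = 28, so L = 7.

L* = 7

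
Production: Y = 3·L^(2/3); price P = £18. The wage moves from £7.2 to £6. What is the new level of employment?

L* = 216

From P·MP_L = w with MP_L = 2·L^(-1/3), the labor demand is L(w) = (36/w)^(3).
At w = 7.2: L = 125. At w = 6: L = 216.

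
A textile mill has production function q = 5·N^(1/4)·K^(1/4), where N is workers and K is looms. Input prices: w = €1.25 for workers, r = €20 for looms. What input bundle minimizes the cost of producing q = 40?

Cost minimization requires the marginal rate of technical substitution to equal the input-price ratio: MP_N/MP_K = w/r.
Here MP_N/MP_K = (1/4)·(K/N)/(1/4) = (K/N). Setting this equal to 1.25/20 = 0.0625 gives K = 0.0625N.
Substituting into q = 40: 5·N^(1/4)·(0.0625N)^(1/4) = 40.
Solving, N = 256 and K = 16.

N* = 256, K* = 16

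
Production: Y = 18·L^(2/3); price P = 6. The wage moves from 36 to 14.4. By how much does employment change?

From P·MP_L = w with MP_L = 12·L^(-1/3), the labor demand is L(w) = (72/w)^(3).
At w = 36: L = 8. At w = 14.4: L = 125.
ΔL = 125 − 8 = 117.

ΔL = 117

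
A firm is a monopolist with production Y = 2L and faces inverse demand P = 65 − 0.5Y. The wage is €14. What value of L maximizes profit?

Marginal revenue from the inverse demand is MR = 65 − Y.
The marginal product is MP_L = 2.
A monopolist hires until marginal revenue product equals the wage: MR·MP_L = w.
(65 − 2L)·2 = 14, so L = 29.

L* = 29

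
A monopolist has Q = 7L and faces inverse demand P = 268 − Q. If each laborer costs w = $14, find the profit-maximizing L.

L* = 19

Marginal revenue from the inverse demand is MR = 268 − 2Q.
The marginal product is MP_L = 7.
A monopolist hires until marginal revenue product equals the wage: MR·MP_L = w.
(268 − 14L)·7 = 14, so L = 19.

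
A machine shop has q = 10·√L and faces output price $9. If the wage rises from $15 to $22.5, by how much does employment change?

From P·MP_L = w with MP_L = 5·L^(-1/2), the labor demand is L(w) = (45/w)^(2).
At w = 15: L = 9. At w = 22.5: L = 4.
ΔL = 4 − 9 = -5.

ΔL = -5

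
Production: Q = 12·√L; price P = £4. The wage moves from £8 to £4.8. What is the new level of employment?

From P·MP_L = w with MP_L = 6·L^(-1/2), the labor demand is L(w) = (24/w)^(2).
At w = 8: L = 9. At w = 4.8: L = 25.

L* = 25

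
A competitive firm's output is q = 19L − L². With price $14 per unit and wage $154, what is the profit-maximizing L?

L* = 4

The marginal product of L is MP_L = 19 − 2L.
A price-taking firm hires until the value of the marginal product equals the wage: P·MP_L = w, so 14·(19 − 2L) = 154.
Then 19 − 2L = 11, giving L = 4.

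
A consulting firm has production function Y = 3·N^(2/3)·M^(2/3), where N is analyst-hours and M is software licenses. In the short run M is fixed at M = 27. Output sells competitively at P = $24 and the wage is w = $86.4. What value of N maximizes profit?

N* = 125

With M = 27, MP_N = (2/3)·3·N^(-1/3)·27^(2/3) = 18·N^(-1/3).
Profit maximization for a price taker requires P·MP_N = w: 24·18·N^(-1/3) = 86.4.
So N^(-1/3) = 0.2, which gives N = 125.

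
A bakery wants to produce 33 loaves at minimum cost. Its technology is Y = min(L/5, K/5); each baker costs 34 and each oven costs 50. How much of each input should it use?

L* = 165, K* = 165

With a fixed-proportions technology, the cost-minimizing bundle uses no slack in either input: L/5 = K/5 = Y.
So L = 5·33 = 165 and K = 5·33 = 165.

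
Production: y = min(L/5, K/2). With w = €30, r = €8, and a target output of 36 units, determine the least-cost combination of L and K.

L* = 180, K* = 72

With a fixed-proportions technology, the cost-minimizing bundle uses no slack in either input: L/5 = K/2 = y.
So L = 5·36 = 180 and K = 2·36 = 72.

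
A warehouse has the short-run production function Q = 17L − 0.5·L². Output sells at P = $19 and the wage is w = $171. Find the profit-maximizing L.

L* = 8

The marginal product of L is MP_L = 17 − L.
A price-taking firm hires until the value of the marginal product equals the wage: P·MP_L = w, so 19·(17 − L) = 171.
Then 17 − L = 9, giving L = 8.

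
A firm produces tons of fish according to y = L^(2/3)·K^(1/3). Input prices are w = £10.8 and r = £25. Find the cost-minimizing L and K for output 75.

L* = 125, K* = 27

Cost minimization requires the marginal rate of technical substitution to equal the input-price ratio: MP_L/MP_K = w/r.
Here MP_L/MP_K = (2/3)·(K/L)/(1/3) = 2·(K/L). Setting this equal to 10.8/25 = 0.432 gives K = 0.216L.
Substituting into y = 75: L^(2/3)·(0.216L)^(1/3) = 75.
Solving, L = 125 and K = 27.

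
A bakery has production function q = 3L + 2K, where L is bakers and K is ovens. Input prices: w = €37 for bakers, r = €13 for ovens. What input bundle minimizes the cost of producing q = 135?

L* = 0, K* = 67.5

The inputs are perfect substitutes, so the firm uses whichever has the lower cost per unit of output.
Cost per unit of output via L is w/3 = 37/3; via K it is r/2 = 6.5. K is cheaper.
Producing q = 135 with K alone: L = 0, K = 67.5.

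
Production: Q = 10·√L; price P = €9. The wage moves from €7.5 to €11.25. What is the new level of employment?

L* = 16

From P·MP_L = w with MP_L = 5·L^(-1/2), the labor demand is L(w) = (45/w)^(2).
At w = 7.5: L = 36. At w = 11.25: L = 16.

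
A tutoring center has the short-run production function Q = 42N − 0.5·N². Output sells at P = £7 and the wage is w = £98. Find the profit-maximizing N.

The marginal product of N is MP_N = 42 − N.
A price-taking firm hires until the value of the marginal product equals the wage: P·MP_N = w, so 7·(42 − N) = 98.
Then 42 − N = 14, giving N = 28.

N* = 28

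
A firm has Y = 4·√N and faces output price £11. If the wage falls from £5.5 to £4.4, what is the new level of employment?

N* = 25

From P·MP_N = w with MP_N = 2·N^(-1/2), the labor demand is N(w) = (22/w)^(2).
At w = 5.5: N = 16. At w = 4.4: N = 25.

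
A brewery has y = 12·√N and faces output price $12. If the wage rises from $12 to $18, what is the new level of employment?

N* = 16

From P·MP_N = w with MP_N = 6·N^(-1/2), the labor demand is N(w) = (72/w)^(2).
At w = 12: N = 36. At w = 18: N = 16.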